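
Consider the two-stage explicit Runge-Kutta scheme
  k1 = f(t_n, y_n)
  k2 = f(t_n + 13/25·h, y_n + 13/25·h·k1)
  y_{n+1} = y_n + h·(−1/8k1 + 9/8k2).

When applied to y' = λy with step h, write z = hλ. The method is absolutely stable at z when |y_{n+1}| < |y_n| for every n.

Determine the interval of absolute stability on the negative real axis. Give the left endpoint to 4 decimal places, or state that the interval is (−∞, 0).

Set f=λy, z=hλ:
  k1=λy_n ⇒ h·k1=z·y_n;  k2=λ(1+13/25z)y_n ⇒ h·k2=z(1+13/25z)y_n
  y_{n+1}/y_n = 1 − 1/8z + 9/8z(1+13/25z) = 1 + z + 117/200z²
  ⇒ R(z) = 1 + z + 117/200z².

Need |R(x)|<1, x<0.
x=-1.49: |R|=0.8088
R=1: x+117/200x²=0 ⇒ x=−200/117=-1.7094; min R=1−1/(4·117/200)=0.5726>−1
Confirm numerically:
  x=-1.558: |R|=0.86201 <1
  x=-1.363: |R|=0.72379 <1
  x=-0.890: |R|=0.57338 <1
  x=-0.870: |R|=0.57279 <1
  x=-2.113: |R|=1.49889 >1
  x=-1.827: |R|=1.12569 >1
So |R|<1 on (-1.7094, 0).

z∈(-1.7094,0).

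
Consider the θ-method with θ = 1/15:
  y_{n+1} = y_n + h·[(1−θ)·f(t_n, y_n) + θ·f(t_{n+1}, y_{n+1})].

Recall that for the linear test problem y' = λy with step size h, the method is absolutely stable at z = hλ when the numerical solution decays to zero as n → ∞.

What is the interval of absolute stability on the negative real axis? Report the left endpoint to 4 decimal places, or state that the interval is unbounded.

(-2.3077, 0).

Set f=λy, z=hλ:
  y_{n+1} = y_n + z·[14/15·y_n + 1/15·y_{n+1}] ⇒ (1 − 1/15z)y_{n+1} = (1 + 14/15z)y_n
  R(z) = (1 + 14/15z)/(1 − 1/15z).

Boundary: |R(x)|=1, x<0.
x=-0.75: |R|=0.2857
R=−1: 1+14/15x = −1+1/15x ⇒ -13/15x=2 ⇒ x=2/(-13/15)=-2.3077
Confirm numerically:
  x=-2.160: |R|=0.88811 <1
  x=-1.286: |R|=0.18445 <1
  x=-1.192: |R|=0.10425 <1
  x=-1.166: |R|=0.08190 <1
  x=-2.675: |R|=1.27016 >1
  x=-2.444: |R|=1.10158 >1
So |R|<1 on (-2.3077, 0).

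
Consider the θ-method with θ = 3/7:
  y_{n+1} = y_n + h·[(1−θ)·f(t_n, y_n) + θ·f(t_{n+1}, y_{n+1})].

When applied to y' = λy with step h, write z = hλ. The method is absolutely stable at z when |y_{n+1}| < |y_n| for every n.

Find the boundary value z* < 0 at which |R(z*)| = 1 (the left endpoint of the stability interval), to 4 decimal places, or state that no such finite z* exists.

left endpoint -14.0000.

Test eqn y'=λy, z=hλ:
  y_{n+1} = y_n + z·[4/7·y_n + 3/7·y_{n+1}] ⇒ (1 − 3/7z)y_{n+1} = (1 + 4/7z)y_n
  Hence R(z) = (1 + 4/7z)/(1 − 3/7z).

Find x<0 with |R(x)|<1.
x=-1.71: |R|=0.0132
R=−1: 1+4/7x = −1+3/7x ⇒ -1/7x=2 ⇒ x=2/(-1/7)=-14.0000
Confirm numerically:
  x=-12.721: |R|=0.97168 <1
  x=-8.631: |R|=0.83677 <1
  x=-8.151: |R|=0.81404 <1
  x=-7.391: |R|=0.77345 <1
  x=-14.157: |R|=1.00317 >1
  x=-14.131: |R|=1.00265 >1
So |R|<1 on (-14.0000, 0).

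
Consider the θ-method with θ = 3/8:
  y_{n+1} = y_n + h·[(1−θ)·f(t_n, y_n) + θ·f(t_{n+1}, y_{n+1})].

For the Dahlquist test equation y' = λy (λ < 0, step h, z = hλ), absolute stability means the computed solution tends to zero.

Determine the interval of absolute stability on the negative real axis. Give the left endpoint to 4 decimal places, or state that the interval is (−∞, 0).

z∈(-8.0000,0).

With y'=λy (z=hλ):
  y_{n+1} = y_n + z·[5/8·y_n + 3/8·y_{n+1}] ⇒ (1 − 3/8z)y_{n+1} = (1 + 5/8z)y_n
  ⇒ R(z) = (1 + 5/8z)/(1 − 3/8z).

Find x<0 with |R(x)|<1.
x=-1.3: |R|=0.1261
R=−1: 1+5/8x = −1+3/8x ⇒ -1/4x=2 ⇒ x=2/(-1/4)=-8.0000
Confirm numerically:
  x=-7.701: |R|=0.98077 <1
  x=-5.510: |R|=0.79698 <1
  x=-4.492: |R|=0.67331 <1
  x=-8.137: |R|=1.00845 >1
  x=-8.105: |R|=1.00650 >1
So |R|<1 on (-8.0000, 0).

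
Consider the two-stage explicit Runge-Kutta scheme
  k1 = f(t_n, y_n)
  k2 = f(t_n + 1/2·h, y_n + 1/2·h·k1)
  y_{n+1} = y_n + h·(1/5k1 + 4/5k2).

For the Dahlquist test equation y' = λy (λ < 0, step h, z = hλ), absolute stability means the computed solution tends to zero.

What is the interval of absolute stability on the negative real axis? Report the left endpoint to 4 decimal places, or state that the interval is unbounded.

On y'=λy, z=hλ:
  k1=λy_n ⇒ h·k1=z·y_n;  k2=λ(1+1/2z)y_n ⇒ h·k2=z(1+1/2z)y_n
  y_{n+1}/y_n = 1 + 1/5z + 4/5z(1+1/2z) = 1 + z + 2/5z²
  so R(z) = 1 + z + 2/5z².

Need |R(x)|<1, x<0.
x=-1.48: |R|=0.3962
R=1: x+2/5x²=0 ⇒ x=−5/2=-2.5000; min R=1−1/(4·2/5)=0.3750>−1
Confirm numerically:
  x=-2.356: |R|=0.86429 <1
  x=-1.663: |R|=0.44323 <1
  x=-1.540: |R|=0.40864 <1
  x=-2.726: |R|=1.24643 >1
  x=-2.721: |R|=1.24054 >1
  x=-2.672: |R|=1.18383 >1
Stable set (-2.5000, 0).

(-2.5000, 0).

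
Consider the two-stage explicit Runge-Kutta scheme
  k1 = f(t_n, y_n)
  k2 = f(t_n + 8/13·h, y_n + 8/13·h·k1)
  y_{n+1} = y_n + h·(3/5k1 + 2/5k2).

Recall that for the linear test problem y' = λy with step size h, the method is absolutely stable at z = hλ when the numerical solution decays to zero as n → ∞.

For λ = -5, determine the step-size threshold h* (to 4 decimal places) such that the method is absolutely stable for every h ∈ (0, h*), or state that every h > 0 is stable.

Test eqn y'=λy, z=hλ:
  k1=λy_n ⇒ h·k1=z·y_n;  k2=λ(1+8/13z)y_n ⇒ h·k2=z(1+8/13z)y_n
  y_{n+1}/y_n = 1 + 3/5z + 2/5z(1+8/13z) = 1 + z + 16/65z²
  R(z) = 1 + z + 16/65z².

Boundary: |R(x)|=1, x<0.
x=-1.16: |R|=0.1712
R=1: x+16/65x²=0 ⇒ x=−65/16=-4.0625; min R=1−1/(4·16/65)=-0.0156>−1
Confirm numerically:
  x=-2.633: |R|=0.07351 <1
  x=-2.300: |R|=0.00215 <1
  x=-1.820: |R|=0.00464 <1
  x=-4.510: |R|=1.49679 >1
  x=-4.137: |R|=1.07587 >1
Interval (-4.0625, 0).

(-4.0625,0); λ=-5 ⇒ h* = (65/16)/5 = 0.8125.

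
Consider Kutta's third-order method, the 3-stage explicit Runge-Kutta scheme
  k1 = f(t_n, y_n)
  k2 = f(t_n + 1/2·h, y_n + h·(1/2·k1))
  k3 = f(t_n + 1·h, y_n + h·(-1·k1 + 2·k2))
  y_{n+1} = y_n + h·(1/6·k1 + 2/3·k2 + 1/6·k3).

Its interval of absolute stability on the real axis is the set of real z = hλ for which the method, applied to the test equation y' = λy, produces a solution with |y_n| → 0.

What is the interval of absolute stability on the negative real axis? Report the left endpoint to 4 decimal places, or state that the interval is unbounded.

With y'=λy (z=hλ):
  order 3, 3-stage ⇒ R(z)=1+z+z^2/2+z^3/6
  (e.g. R(-1.25)=0.20573, |R|=0.20573)

Need |R(x)|<1, x<0.
x=-1.25: |R|=0.2057
|R(-2.72)|=1.3747 |R(-1.28)|=0.1897 |R(-0.83)|=0.4192
Bisect:
  x_lo=-2.9622 |R|=1.9068  x_hi=-0.2208 |R|=0.8018
  mid=-1.59146 |R|=0.00312 →hi
  mid=-2.27681 |R|=0.65199 →hi
  mid=-2.61948 |R|=1.18431 →lo
  mid=-2.44814 |R|=0.89689 →hi
  mid=-2.53381 |R|=1.03497 →lo
  mid=-2.49098 |R|=0.96456 →hi
  mid=-2.51239 |R|=0.99942 →hi
  mid=-2.52310 |R|=1.01711 →lo
  mid=-2.51775 |R|=1.00824 →lo
  mid=-2.51507 |R|=1.00383 →lo
  ...
  [-2.51290,-2.51273] ⇒ x*=-2.5127
Stable set (-2.5127, 0).

(-2.5127, 0).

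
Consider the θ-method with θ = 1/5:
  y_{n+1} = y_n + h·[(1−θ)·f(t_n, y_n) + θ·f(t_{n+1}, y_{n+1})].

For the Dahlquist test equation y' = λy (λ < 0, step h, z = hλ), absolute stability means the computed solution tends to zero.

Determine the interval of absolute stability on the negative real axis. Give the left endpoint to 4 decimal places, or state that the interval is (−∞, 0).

(-3.3333, 0).

On y'=λy, z=hλ:
  y_{n+1} = y_n + z·[4/5·y_n + 1/5·y_{n+1}] ⇒ (1 − 1/5z)y_{n+1} = (1 + 4/5z)y_n
  ⇒ R(z) = (1 + 4/5z)/(1 − 1/5z).

Solve |R(x)|<1 on ℝ⁻.
x=-0.86: |R|=0.2662
R=−1: 1+4/5x = −1+1/5x ⇒ -3/5x=2 ⇒ x=2/(-3/5)=-3.3333
Confirm numerically:
  x=-2.446: |R|=0.64249 <1
  x=-2.293: |R|=0.57206 <1
  x=-1.725: |R|=0.28253 <1
  x=-3.805: |R|=1.16070 >1
  x=-3.770: |R|=1.14937 >1
  x=-3.403: |R|=1.02487 >1
Interval (-3.3333, 0).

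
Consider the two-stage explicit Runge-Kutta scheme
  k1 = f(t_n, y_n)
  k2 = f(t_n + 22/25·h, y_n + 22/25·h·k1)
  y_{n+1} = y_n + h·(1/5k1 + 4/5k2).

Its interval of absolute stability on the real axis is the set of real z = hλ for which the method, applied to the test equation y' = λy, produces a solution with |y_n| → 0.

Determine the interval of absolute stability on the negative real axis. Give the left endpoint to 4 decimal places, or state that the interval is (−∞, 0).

Test eqn y'=λy, z=hλ:
  k1=λy_n ⇒ h·k1=z·y_n;  k2=λ(1+22/25z)y_n ⇒ h·k2=z(1+22/25z)y_n
  y_{n+1}/y_n = 1 + 1/5z + 4/5z(1+22/25z) = 1 + z + 88/125z²
  Hence R(z) = 1 + z + 88/125z².

Boundary: |R(x)|=1, x<0.
x=-0.49: |R|=0.6790
R=1: x+88/125x²=0 ⇒ x=−125/88=-1.4205; min R=1−1/(4·88/125)=0.6449>−1
Confirm numerically:
  x=-1.146: |R|=0.77857 <1
  x=-1.081: |R|=0.74167 <1
  x=-1.079: |R|=0.74063 <1
  x=-2.012: |R|=1.83789 >1
  x=-1.695: |R|=1.32761 >1
Interval (-1.4205, 0).

(-1.4205, 0).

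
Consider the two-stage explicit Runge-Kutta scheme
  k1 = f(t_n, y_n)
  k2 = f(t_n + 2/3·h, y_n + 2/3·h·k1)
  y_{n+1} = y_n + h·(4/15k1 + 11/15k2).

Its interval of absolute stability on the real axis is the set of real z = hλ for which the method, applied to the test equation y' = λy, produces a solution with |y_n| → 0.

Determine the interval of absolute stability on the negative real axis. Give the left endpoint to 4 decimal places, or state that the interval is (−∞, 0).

z∈(-2.0455,0).

With y'=λy (z=hλ):
  k1=λy_n ⇒ h·k1=z·y_n;  k2=λ(1+2/3z)y_n ⇒ h·k2=z(1+2/3z)y_n
  y_{n+1}/y_n = 1 + 4/15z + 11/15z(1+2/3z) = 1 + z + 22/45z²
  Hence R(z) = 1 + z + 22/45z².

Need |R(x)|<1, x<0.
x=-1.73: |R|=0.7332
R=1: x+22/45x²=0 ⇒ x=−45/22=-2.0455; min R=1−1/(4·22/45)=0.4886>−1
Confirm numerically:
  x=-1.544: |R|=0.62148 <1
  x=-1.436: |R|=0.57214 <1
  x=-1.246: |R|=0.51301 <1
  x=-0.997: |R|=0.48896 <1
  x=-2.541: |R|=1.61560 >1
  x=-2.494: |R|=1.54691 >1
  x=-2.330: |R|=1.32413 >1
Interval (-2.0455, 0).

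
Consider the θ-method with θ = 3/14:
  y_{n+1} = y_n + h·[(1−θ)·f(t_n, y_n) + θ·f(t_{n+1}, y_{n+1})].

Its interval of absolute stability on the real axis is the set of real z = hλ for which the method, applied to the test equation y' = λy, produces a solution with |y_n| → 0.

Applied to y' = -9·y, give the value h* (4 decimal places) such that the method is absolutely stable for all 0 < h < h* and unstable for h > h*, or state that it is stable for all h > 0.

Set f=λy, z=hλ:
  y_{n+1} = y_n + z·[11/14·y_n + 3/14·y_{n+1}] ⇒ (1 − 3/14z)y_{n+1} = (1 + 11/14z)y_n
  R(z) = (1 + 11/14z)/(1 − 3/14z).

Boundary: |R(x)|=1, x<0.
x=-0.81: |R|=0.3098
R=−1: 1+11/14x = −1+3/14x ⇒ -4/7x=2 ⇒ x=2/(-4/7)=-3.5000
Confirm numerically:
  x=-3.226: |R|=0.90742 <1
  x=-2.267: |R|=0.52579 <1
  x=-1.589: |R|=0.18538 <1
  x=-1.584: |R|=0.18259 <1
  x=-4.019: |R|=1.15934 >1
  x=-3.696: |R|=1.06250 >1
Interval (-3.5000, 0).

(-3.5000,0); λ=-9 ⇒ h* = (7/2)/9 = 0.3889.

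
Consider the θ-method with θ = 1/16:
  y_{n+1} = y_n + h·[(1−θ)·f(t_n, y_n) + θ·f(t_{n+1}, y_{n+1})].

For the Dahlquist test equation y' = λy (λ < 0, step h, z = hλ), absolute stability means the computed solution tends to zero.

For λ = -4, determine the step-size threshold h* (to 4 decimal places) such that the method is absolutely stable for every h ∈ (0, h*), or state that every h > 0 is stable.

On y'=λy, z=hλ:
  y_{n+1} = y_n + z·[15/16·y_n + 1/16·y_{n+1}] ⇒ (1 − 1/16z)y_{n+1} = (1 + 15/16z)y_n
  ⇒ R(z) = (1 + 15/16z)/(1 − 1/16z).

Boundary: |R(x)|=1, x<0.
x=-1.4: |R|=0.2874
R=−1: 1+15/16x = −1+1/16x ⇒ -7/8x=2 ⇒ x=2/(-7/8)=-2.2857
Confirm numerically:
  x=-1.882: |R|=0.68393 <1
  x=-1.318: |R|=0.21769 <1
  x=-1.251: |R|=0.16028 <1
  x=-0.962: |R|=0.09256 <1
  x=-2.640: |R|=1.26609 >1
  x=-2.571: |R|=1.21507 >1
  x=-2.532: |R|=1.18606 >1
Interval (-2.2857, 0).

(-2.2857,0); λ=-4 ⇒ h* = (16/7)/4 = 0.5714.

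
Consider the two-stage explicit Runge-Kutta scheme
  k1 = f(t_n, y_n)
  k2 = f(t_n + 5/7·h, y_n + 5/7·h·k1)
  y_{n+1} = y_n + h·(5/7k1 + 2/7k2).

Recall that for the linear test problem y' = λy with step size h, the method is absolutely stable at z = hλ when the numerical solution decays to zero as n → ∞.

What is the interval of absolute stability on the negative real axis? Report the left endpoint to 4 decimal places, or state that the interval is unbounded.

Test eqn y'=λy, z=hλ:
  k1=λy_n ⇒ h·k1=z·y_n;  k2=λ(1+5/7z)y_n ⇒ h·k2=z(1+5/7z)y_n
  y_{n+1}/y_n = 1 + 5/7z + 2/7z(1+5/7z) = 1 + z + 10/49z²
  Hence R(z) = 1 + z + 10/49z².

Need |R(x)|<1, x<0.
x=-1.56: |R|=0.0633
R=1: x+10/49x²=0 ⇒ x=−49/10=-4.9000; min R=1−1/(4·10/49)=-0.2250>−1
Confirm numerically:
  x=-4.708: |R|=0.81552 <1
  x=-4.645: |R|=0.75827 <1
  x=-2.689: |R|=0.21334 <1
  x=-5.230: |R|=1.35222 >1
  x=-5.133: |R|=1.24408 >1
So |R|<1 on (-4.9000, 0).

(-4.9000, 0).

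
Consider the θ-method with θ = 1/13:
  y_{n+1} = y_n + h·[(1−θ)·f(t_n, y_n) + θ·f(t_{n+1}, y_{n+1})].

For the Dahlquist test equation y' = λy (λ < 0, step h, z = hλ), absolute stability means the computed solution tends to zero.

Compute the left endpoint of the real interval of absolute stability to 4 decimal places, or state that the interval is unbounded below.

z* = -2.3636.

With y'=λy (z=hλ):
  y_{n+1} = y_n + z·[12/13·y_n + 1/13·y_{n+1}] ⇒ (1 − 1/13z)y_{n+1} = (1 + 12/13z)y_n
  ⇒ R(z) = (1 + 12/13z)/(1 − 1/13z).

Find x<0 with |R(x)|<1.
x=-0.42: |R|=0.5931
R=−1: 1+12/13x = −1+1/13x ⇒ -11/13x=2 ⇒ x=2/(-11/13)=-2.3636
Confirm numerically:
  x=-1.961: |R|=0.70396 <1
  x=-1.552: |R|=0.38648 <1
  x=-1.437: |R|=0.29397 <1
  x=-1.030: |R|=0.04562 <1
  x=-2.858: |R|=1.34292 >1
  x=-2.758: |R|=1.27529 >1
Stable set (-2.3636, 0).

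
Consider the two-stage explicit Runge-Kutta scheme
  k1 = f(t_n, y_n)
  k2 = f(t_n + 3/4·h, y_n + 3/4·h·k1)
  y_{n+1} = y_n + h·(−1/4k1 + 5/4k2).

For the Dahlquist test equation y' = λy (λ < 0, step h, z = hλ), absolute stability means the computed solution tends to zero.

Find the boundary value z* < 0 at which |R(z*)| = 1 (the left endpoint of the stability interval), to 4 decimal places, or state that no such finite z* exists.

z* = -1.0667.

Set f=λy, z=hλ:
  k1=λy_n ⇒ h·k1=z·y_n;  k2=λ(1+3/4z)y_n ⇒ h·k2=z(1+3/4z)y_n
  y_{n+1}/y_n = 1 − 1/4z + 5/4z(1+3/4z) = 1 + z + 15/16z²
  Hence R(z) = 1 + z + 15/16z².

Need |R(x)|<1, x<0.
x=-1.18: |R|=1.1254
R=1: x+15/16x²=0 ⇒ x=−16/15=-1.0667; min R=1−1/(4·15/16)=0.7333>−1
Confirm numerically:
  x=-1.035: |R|=0.96927 <1
  x=-1.011: |R|=0.94724 <1
  x=-0.852: |R|=0.82854 <1
  x=-1.655: |R|=1.91284 >1
  x=-1.608: |R|=1.81606 >1
  x=-1.330: |R|=1.32834 >1
Interval (-1.0667, 0).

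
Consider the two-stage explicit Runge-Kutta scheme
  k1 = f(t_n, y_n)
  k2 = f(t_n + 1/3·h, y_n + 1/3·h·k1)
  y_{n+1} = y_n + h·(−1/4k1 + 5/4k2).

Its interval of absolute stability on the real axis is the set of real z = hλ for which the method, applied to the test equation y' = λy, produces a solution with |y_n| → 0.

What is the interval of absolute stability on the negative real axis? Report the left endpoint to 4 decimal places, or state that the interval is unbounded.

Set f=λy, z=hλ:
  k1=λy_n ⇒ h·k1=z·y_n;  k2=λ(1+1/3z)y_n ⇒ h·k2=z(1+1/3z)y_n
  y_{n+1}/y_n = 1 − 1/4z + 5/4z(1+1/3z) = 1 + z + 5/12z²
  R(z) = 1 + z + 5/12z².

Find x<0 with |R(x)|<1.
x=-1.29: |R|=0.4034
R=1: x+5/12x²=0 ⇒ x=−12/5=-2.4000; min R=1−1/(4·5/12)=0.4000>−1
Confirm numerically:
  x=-1.860: |R|=0.58150 <1
  x=-1.420: |R|=0.42017 <1
  x=-1.352: |R|=0.40963 <1
  x=-2.665: |R|=1.29426 >1
  x=-2.567: |R|=1.17862 >1
Stable set (-2.4000, 0).

z∈(-2.4000,0).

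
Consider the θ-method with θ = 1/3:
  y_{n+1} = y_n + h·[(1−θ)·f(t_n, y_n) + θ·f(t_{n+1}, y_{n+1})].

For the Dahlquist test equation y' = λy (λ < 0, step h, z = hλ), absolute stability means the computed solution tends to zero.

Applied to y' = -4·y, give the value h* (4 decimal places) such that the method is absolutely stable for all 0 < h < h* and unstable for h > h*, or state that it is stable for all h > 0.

With y'=λy (z=hλ):
  y_{n+1} = y_n + z·[2/3·y_n + 1/3·y_{n+1}] ⇒ (1 − 1/3z)y_{n+1} = (1 + 2/3z)y_n
  Hence R(z) = (1 + 2/3z)/(1 − 1/3z).

Solve |R(x)|<1 on ℝ⁻.
x=-1.38: |R|=0.0548
R=−1: 1+2/3x = −1+1/3x ⇒ -1/3x=2 ⇒ x=2/(-1/3)=-6.0000
Confirm numerically:
  x=-5.696: |R|=0.96504 <1
  x=-5.275: |R|=0.91239 <1
  x=-3.576: |R|=0.63139 <1
  x=-6.130: |R|=1.01424 >1
  x=-6.112: |R|=1.01229 >1
  x=-6.051: |R|=1.00563 >1
Interval (-6.0000, 0).

(-6.0000,0); λ=-4 ⇒ h* = (6)/4 = 1.5000.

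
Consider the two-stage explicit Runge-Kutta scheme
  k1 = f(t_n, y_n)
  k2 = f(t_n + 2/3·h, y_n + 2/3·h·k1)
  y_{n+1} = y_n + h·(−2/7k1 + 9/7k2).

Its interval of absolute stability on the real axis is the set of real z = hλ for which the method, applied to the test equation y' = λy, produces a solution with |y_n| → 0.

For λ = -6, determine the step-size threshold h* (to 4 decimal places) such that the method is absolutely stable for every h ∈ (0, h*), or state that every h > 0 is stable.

(-1.1667,0); λ=-6 ⇒ h* = (7/6)/6 = 0.1944.

With y'=λy (z=hλ):
  k1=λy_n ⇒ h·k1=z·y_n;  k2=λ(1+2/3z)y_n ⇒ h·k2=z(1+2/3z)y_n
  y_{n+1}/y_n = 1 − 2/7z + 9/7z(1+2/3z) = 1 + z + 6/7z²
  so R(z) = 1 + z + 6/7z².

Find x<0 with |R(x)|<1.
x=-1.39: |R|=1.2661
R=1: x+6/7x²=0 ⇒ x=−7/6=-1.1667; min R=1−1/(4·6/7)=0.7083>−1
Confirm numerically:
  x=-1.018: |R|=0.87028 <1
  x=-0.891: |R|=0.78947 <1
  x=-0.810: |R|=0.75237 <1
  x=-1.737: |R|=1.84914 >1
  x=-1.405: |R|=1.28702 >1
Stable set (-1.1667, 0).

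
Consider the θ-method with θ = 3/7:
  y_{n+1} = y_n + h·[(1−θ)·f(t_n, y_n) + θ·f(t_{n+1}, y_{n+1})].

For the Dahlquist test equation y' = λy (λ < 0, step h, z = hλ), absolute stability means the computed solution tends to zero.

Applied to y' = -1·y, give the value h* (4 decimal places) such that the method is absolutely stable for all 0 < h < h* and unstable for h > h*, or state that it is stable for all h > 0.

(-14.0000,0); λ=-1 ⇒ h* = (14)/1 = 14.0000.

With y'=λy (z=hλ):
  y_{n+1} = y_n + z·[4/7·y_n + 3/7·y_{n+1}] ⇒ (1 − 3/7z)y_{n+1} = (1 + 4/7z)y_n
  so R(z) = (1 + 4/7z)/(1 − 3/7z).

Find x<0 with |R(x)|<1.
x=-0.68: |R|=0.4735
R=−1: 1+4/7x = −1+3/7x ⇒ -1/7x=2 ⇒ x=2/(-1/7)=-14.0000
Confirm numerically:
  x=-13.266: |R|=0.98432 <1
  x=-12.595: |R|=0.96863 <1
  x=-12.179: |R|=0.95817 <1
  x=-14.175: |R|=1.00353 >1
  x=-14.109: |R|=1.00221 >1
Interval (-14.0000, 0).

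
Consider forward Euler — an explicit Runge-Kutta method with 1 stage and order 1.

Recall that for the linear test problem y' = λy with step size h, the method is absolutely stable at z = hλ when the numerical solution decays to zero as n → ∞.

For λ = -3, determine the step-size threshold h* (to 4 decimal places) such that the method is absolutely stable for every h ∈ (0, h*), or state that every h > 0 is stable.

Test eqn y'=λy, z=hλ:
  order 1, 1-stage ⇒ R(z)=1+z
  (e.g. R(-0.49)=0.51000, |R|=0.51000)

Need |R(x)|<1, x<0.
x=-0.49: |R|=0.5100
|R(-1.59)|=0.5900 |R(-0.88)|=0.1200 |R(-0.56)|=0.4400
Bisect:
  x_lo=-2.5519 |R|=1.5519  x_hi=-0.1637 |R|=0.8363
  mid=-1.35783 |R|=0.35783 →hi
  mid=-1.95488 |R|=0.95488 →hi
  mid=-2.25341 |R|=1.25341 →lo
  mid=-2.10415 |R|=1.10415 →lo
  mid=-2.02952 |R|=1.02952 →lo
  mid=-1.99220 |R|=0.99220 →hi
  mid=-2.01086 |R|=1.01086 →lo
  ...
  [-2.00007,-1.99993] ⇒ x*=-2.0000
Interval (-2.0000, 0).

(-2.0000,0); λ=-3 ⇒ h* = 0.6667.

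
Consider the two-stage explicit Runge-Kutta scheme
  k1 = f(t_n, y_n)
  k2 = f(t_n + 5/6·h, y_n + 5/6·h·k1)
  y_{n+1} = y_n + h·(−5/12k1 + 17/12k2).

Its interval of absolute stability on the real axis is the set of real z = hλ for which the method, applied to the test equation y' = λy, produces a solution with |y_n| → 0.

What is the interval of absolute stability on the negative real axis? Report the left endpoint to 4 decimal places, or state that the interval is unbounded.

z∈(-0.8471,0).

Set f=λy, z=hλ:
  k1=λy_n ⇒ h·k1=z·y_n;  k2=λ(1+5/6z)y_n ⇒ h·k2=z(1+5/6z)y_n
  y_{n+1}/y_n = 1 − 5/12z + 17/12z(1+5/6z) = 1 + z + 85/72z²
  so R(z) = 1 + z + 85/72z².

Need |R(x)|<1, x<0.
x=-1.4: |R|=1.9139
R=1: x+85/72x²=0 ⇒ x=−72/85=-0.8471; min R=1−1/(4·85/72)=0.7882>−1
Confirm numerically:
  x=-0.679: |R|=0.86528 <1
  x=-0.454: |R|=0.78933 <1
  x=-0.412: |R|=0.78839 <1
  x=-1.329: |R|=1.75615 >1
  x=-1.226: |R|=1.54846 >1
  x=-1.141: |R|=1.39594 >1
Stable set (-0.8471, 0).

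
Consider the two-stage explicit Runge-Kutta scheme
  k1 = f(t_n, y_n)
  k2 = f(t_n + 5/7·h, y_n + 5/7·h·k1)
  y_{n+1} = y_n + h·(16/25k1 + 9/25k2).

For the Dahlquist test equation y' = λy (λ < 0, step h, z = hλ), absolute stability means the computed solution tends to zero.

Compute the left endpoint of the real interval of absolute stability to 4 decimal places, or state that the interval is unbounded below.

With y'=λy (z=hλ):
  k1=λy_n ⇒ h·k1=z·y_n;  k2=λ(1+5/7z)y_n ⇒ h·k2=z(1+5/7z)y_n
  y_{n+1}/y_n = 1 + 16/25z + 9/25z(1+5/7z) = 1 + z + 9/35z²
  so R(z) = 1 + z + 9/35z².

Need |R(x)|<1, x<0.
x=-0.86: |R|=0.3302
R=1: x+9/35x²=0 ⇒ x=−35/9=-3.8889; min R=1−1/(4·9/35)=0.0278>−1
Confirm numerically:
  x=-3.377: |R|=0.55549 <1
  x=-3.085: |R|=0.36229 <1
  x=-2.918: |R|=0.27150 <1
  x=-2.270: |R|=0.05503 <1
  x=-4.395: |R|=1.57198 >1
  x=-4.262: |R|=1.40891 >1
Interval (-3.8889, 0).

left endpoint -3.8889.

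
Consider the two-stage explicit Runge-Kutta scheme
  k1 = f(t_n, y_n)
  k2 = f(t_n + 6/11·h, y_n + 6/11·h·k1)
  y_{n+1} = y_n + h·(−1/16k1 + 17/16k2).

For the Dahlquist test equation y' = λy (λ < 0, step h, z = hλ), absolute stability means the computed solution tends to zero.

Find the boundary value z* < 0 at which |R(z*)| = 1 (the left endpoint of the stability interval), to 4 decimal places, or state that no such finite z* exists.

With y'=λy (z=hλ):
  k1=λy_n ⇒ h·k1=z·y_n;  k2=λ(1+6/11z)y_n ⇒ h·k2=z(1+6/11z)y_n
  y_{n+1}/y_n = 1 − 1/16z + 17/16z(1+6/11z) = 1 + z + 51/88z²
  Hence R(z) = 1 + z + 51/88z².

Solve |R(x)|<1 on ℝ⁻.
x=-0.64: |R|=0.5974
R=1: x+51/88x²=0 ⇒ x=−88/51=-1.7255; min R=1−1/(4·51/88)=0.5686>−1
Confirm numerically:
  x=-1.351: |R|=0.70679 <1
  x=-1.288: |R|=0.67343 <1
  x=-1.198: |R|=0.63377 <1
  x=-2.261: |R|=1.70171 >1
  x=-1.961: |R|=1.26765 >1
  x=-1.905: |R|=1.19818 >1
Interval (-1.7255, 0).

left endpoint -1.7255.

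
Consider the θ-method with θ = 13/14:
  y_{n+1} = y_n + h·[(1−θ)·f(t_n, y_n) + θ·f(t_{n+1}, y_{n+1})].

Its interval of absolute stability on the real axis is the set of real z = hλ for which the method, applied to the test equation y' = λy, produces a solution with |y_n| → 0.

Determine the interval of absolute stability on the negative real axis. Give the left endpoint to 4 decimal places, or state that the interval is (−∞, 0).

On y'=λy, z=hλ:
  y_{n+1} = y_n + z·[1/14·y_n + 13/14·y_{n+1}] ⇒ (1 − 13/14z)y_{n+1} = (1 + 1/14z)y_n
  ⇒ R(z) = (1 + 1/14z)/(1 − 13/14z).

Need |R(x)|<1, x<0.
x=-1.73: |R|=0.3363
x=-2: |R|=0.3000
x=-10: |R|=0.0278
x=-100: |R|=0.0654
θ=13/14≥1/2 ⇒ |1+1/14x|<|1−13/14x| ∀x<0 ⇒ stable on all of ℝ⁻.

(−∞, 0) — no finite endpoint.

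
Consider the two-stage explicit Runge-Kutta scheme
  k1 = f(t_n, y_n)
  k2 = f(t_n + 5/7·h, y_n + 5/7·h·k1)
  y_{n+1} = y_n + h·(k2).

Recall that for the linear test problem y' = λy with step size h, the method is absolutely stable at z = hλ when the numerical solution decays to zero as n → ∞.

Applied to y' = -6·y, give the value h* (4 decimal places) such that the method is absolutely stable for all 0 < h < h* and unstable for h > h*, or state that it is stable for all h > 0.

(-1.4000,0); λ=-6 ⇒ h* = (7/5)/6 = 0.2333.

Test eqn y'=λy, z=hλ:
  k1=λy_n ⇒ h·k1=z·y_n;  k2=λ(1+5/7z)y_n ⇒ h·k2=z(1+5/7z)y_n
  y_{n+1}/y_n = 1 + z(1+5/7z) = 1 + z + 5/7z²
  ⇒ R(z) = 1 + z + 5/7z².

Solve |R(x)|<1 on ℝ⁻.
x=-1.74: |R|=1.4226
R=1: x+5/7x²=0 ⇒ x=−7/5=-1.4000; min R=1−1/(4·5/7)=0.6500>−1
Confirm numerically:
  x=-1.368: |R|=0.96873 <1
  x=-0.954: |R|=0.69608 <1
  x=-0.654: |R|=0.65151 <1
  x=-1.935: |R|=1.73945 >1
  x=-1.853: |R|=1.59958 >1
Stable set (-1.4000, 0).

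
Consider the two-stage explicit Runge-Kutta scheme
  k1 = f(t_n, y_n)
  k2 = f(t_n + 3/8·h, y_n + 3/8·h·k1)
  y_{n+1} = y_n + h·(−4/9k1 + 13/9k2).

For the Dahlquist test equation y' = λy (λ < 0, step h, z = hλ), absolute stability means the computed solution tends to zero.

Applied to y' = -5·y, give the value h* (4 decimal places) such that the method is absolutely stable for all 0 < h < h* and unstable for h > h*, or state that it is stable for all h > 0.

(-1.8462,0); λ=-5 ⇒ h* = (24/13)/5 = 0.3692.

Set f=λy, z=hλ:
  k1=λy_n ⇒ h·k1=z·y_n;  k2=λ(1+3/8z)y_n ⇒ h·k2=z(1+3/8z)y_n
  y_{n+1}/y_n = 1 − 4/9z + 13/9z(1+3/8z) = 1 + z + 13/24z²
  ⇒ R(z) = 1 + z + 13/24z².

Solve |R(x)|<1 on ℝ⁻.
x=-1.59: |R|=0.7794
R=1: x+13/24x²=0 ⇒ x=−24/13=-1.8462; min R=1−1/(4·13/24)=0.5385>−1
Confirm numerically:
  x=-1.663: |R|=0.83502 <1
  x=-1.247: |R|=0.59530 <1
  x=-0.926: |R|=0.53847 <1
  x=-2.365: |R|=1.66466 >1
  x=-2.271: |R|=1.52261 >1
Interval (-1.8462, 0).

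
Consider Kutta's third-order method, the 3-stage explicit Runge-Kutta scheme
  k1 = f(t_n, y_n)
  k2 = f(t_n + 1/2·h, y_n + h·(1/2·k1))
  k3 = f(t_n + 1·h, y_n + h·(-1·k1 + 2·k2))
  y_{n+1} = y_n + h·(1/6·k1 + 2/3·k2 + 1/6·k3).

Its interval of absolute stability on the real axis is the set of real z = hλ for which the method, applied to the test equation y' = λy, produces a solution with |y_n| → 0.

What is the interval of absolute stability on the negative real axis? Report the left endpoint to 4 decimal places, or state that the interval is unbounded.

z∈(-2.5127,0).

On y'=λy, z=hλ:
  order 3, 3-stage ⇒ R(z)=1+z+z^2/2+z^3/6
  (e.g. R(-0.41)=0.66256, |R|=0.66256)

Find x<0 with |R(x)|<1.
x=-0.41: |R|=0.6626
|R(-1.87)|=0.2114 |R(-1.65)|=0.0374 |R(-1.55)|=0.0306
Bisect:
  x_lo=-2.9189 |R|=1.8038  x_hi=-0.0634 |R|=0.9386
  mid=-1.49116 |R|=0.06800 →hi
  mid=-2.20504 |R|=0.56083 →hi
  mid=-2.56198 |R|=1.08280 →lo
  mid=-2.38351 |R|=0.79978 →hi
  mid=-2.47274 |R|=0.93543 →hi
  mid=-2.51736 |R|=1.00761 →lo
  mid=-2.49505 |R|=0.97115 →hi
  ...
  [-2.51283,-2.51266] ⇒ x*=-2.5127
So |R|<1 on (-2.5127, 0).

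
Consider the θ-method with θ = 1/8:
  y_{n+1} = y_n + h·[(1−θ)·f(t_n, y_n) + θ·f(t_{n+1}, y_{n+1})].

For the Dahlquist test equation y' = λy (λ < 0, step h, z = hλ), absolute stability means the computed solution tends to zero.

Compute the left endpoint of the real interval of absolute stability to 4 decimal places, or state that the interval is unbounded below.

z* = -2.6667.

Test eqn y'=λy, z=hλ:
  y_{n+1} = y_n + z·[7/8·y_n + 1/8·y_{n+1}] ⇒ (1 − 1/8z)y_{n+1} = (1 + 7/8z)y_n
  R(z) = (1 + 7/8z)/(1 − 1/8z).

Boundary: |R(x)|=1, x<0.
x=-1.8: |R|=0.4694
R=−1: 1+7/8x = −1+1/8x ⇒ -3/4x=2 ⇒ x=2/(-3/4)=-2.6667
Confirm numerically:
  x=-2.485: |R|=0.89604 <1
  x=-1.790: |R|=0.46272 <1
  x=-1.273: |R|=0.09824 <1
  x=-3.124: |R|=1.24667 >1
  x=-3.034: |R|=1.19975 >1
Interval (-2.6667, 0).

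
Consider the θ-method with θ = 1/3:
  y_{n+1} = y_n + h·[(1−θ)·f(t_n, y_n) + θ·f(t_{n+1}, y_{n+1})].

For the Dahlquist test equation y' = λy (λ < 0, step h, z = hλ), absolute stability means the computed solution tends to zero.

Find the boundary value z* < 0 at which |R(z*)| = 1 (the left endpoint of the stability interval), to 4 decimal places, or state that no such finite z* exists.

z* = -6.0000.

Test eqn y'=λy, z=hλ:
  y_{n+1} = y_n + z·[2/3·y_n + 1/3·y_{n+1}] ⇒ (1 − 1/3z)y_{n+1} = (1 + 2/3z)y_n
  Hence R(z) = (1 + 2/3z)/(1 − 1/3z).

Need |R(x)|<1, x<0.
x=-1.26: |R|=0.1127
R=−1: 1+2/3x = −1+1/3x ⇒ -1/3x=2 ⇒ x=2/(-1/3)=-6.0000
Confirm numerically:
  x=-4.548: |R|=0.80763 <1
  x=-4.169: |R|=0.74459 <1
  x=-4.133: |R|=0.73826 <1
  x=-2.761: |R|=0.43777 <1
  x=-6.448: |R|=1.04742 >1
  x=-6.250: |R|=1.02703 >1
  x=-6.070: |R|=1.00772 >1
Stable set (-6.0000, 0).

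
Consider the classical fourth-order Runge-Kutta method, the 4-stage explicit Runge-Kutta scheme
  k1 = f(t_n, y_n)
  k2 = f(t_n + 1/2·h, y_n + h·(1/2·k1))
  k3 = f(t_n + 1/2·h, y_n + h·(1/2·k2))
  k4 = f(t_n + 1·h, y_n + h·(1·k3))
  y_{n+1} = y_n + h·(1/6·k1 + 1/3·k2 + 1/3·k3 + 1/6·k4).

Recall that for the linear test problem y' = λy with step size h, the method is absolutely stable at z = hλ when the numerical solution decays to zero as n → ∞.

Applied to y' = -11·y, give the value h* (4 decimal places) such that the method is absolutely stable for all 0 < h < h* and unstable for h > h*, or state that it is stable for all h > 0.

Test eqn y'=λy, z=hλ:
  order 4, 4-stage ⇒ R(z)=1+z+z^2/2+z^3/6+z^4/24
  (e.g. R(-1.1)=0.34417, |R|=0.34417)

Solve |R(x)|<1 on ℝ⁻.
x=-1.1: |R|=0.3442
|R(-2.47)|=0.6198 |R(-0.7)|=0.4978 |R(-0.58)|=0.5604
Bisect:
  x_lo=-3.2015 |R|=1.8316  x_hi=-0.3543 |R|=0.7017
  mid=-1.77792 |R|=0.28224 →hi
  mid=-2.48973 |R|=0.63847 →hi
  mid=-2.84563 |R|=1.09485 →lo
  mid=-2.66768 |R|=0.83668 →hi
  mid=-2.75666 |R|=0.95768 →hi
  mid=-2.80115 |R|=1.02416 →lo
  mid=-2.77890 |R|=0.99041 →hi
  mid=-2.79002 |R|=1.00716 →lo
  ...
  [-2.78533,-2.78516] ⇒ x*=-2.7853
So |R|<1 on (-2.7853, 0).

(-2.7853,0); λ=-11 ⇒ h* = 0.2532.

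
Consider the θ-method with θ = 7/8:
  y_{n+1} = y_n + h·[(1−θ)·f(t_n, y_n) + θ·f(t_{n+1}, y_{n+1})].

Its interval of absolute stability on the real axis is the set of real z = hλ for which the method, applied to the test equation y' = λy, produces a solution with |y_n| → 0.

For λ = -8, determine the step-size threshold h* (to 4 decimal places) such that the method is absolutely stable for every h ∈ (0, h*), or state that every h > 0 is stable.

unbounded; (−∞, 0). Any h>0 works for λ=-8.

Test eqn y'=λy, z=hλ:
  y_{n+1} = y_n + z·[1/8·y_n + 7/8·y_{n+1}] ⇒ (1 − 7/8z)y_{n+1} = (1 + 1/8z)y_n
  R(z) = (1 + 1/8z)/(1 − 7/8z).

Boundary: |R(x)|=1, x<0.
x=-0.44: |R|=0.6823
x=-2: |R|=0.2727
x=-10: |R|=0.0256
x=-100: |R|=0.1299
θ=7/8≥1/2 ⇒ |1+1/8x|<|1−7/8x| ∀x<0 ⇒ unbounded interval.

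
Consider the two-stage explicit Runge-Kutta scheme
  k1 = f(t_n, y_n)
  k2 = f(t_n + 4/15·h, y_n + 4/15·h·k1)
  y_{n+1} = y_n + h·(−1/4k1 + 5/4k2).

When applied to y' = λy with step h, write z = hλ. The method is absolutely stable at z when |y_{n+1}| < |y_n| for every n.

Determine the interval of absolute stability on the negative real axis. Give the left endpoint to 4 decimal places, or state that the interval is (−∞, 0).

z∈(-3.0000,0).

On y'=λy, z=hλ:
  k1=λy_n ⇒ h·k1=z·y_n;  k2=λ(1+4/15z)y_n ⇒ h·k2=z(1+4/15z)y_n
  y_{n+1}/y_n = 1 − 1/4z + 5/4z(1+4/15z) = 1 + z + 1/3z²
  so R(z) = 1 + z + 1/3z².

Solve |R(x)|<1 on ℝ⁻.
x=-1.78: |R|=0.2761
R=1: x+1/3x²=0 ⇒ x=−3=-3.0000; min R=1−1/(4·1/3)=0.2500>−1
Confirm numerically:
  x=-2.970: |R|=0.97030 <1
  x=-2.678: |R|=0.71256 <1
  x=-2.102: |R|=0.37080 <1
  x=-1.454: |R|=0.25071 <1
  x=-3.439: |R|=1.50324 >1
  x=-3.296: |R|=1.32521 >1
Interval (-3.0000, 0).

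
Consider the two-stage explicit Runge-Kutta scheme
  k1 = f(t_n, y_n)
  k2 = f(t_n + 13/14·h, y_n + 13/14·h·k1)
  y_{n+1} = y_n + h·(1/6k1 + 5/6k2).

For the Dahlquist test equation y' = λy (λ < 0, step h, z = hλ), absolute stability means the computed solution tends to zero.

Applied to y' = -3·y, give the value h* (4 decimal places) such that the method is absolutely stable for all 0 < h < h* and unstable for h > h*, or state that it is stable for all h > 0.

(-1.2923,0); λ=-3 ⇒ h* = (84/65)/3 = 0.4308.

Set f=λy, z=hλ:
  k1=λy_n ⇒ h·k1=z·y_n;  k2=λ(1+13/14z)y_n ⇒ h·k2=z(1+13/14z)y_n
  y_{n+1}/y_n = 1 + 1/6z + 5/6z(1+13/14z) = 1 + z + 65/84z²
  ⇒ R(z) = 1 + z + 65/84z².

Solve |R(x)|<1 on ℝ⁻.
x=-0.38: |R|=0.7317
R=1: x+65/84x²=0 ⇒ x=−84/65=-1.2923; min R=1−1/(4·65/84)=0.6769>−1
Confirm numerically:
  x=-1.076: |R|=0.81990 <1
  x=-0.961: |R|=0.75363 <1
  x=-0.799: |R|=0.69500 <1
  x=-0.740: |R|=0.68374 <1
  x=-1.505: |R|=1.24770 >1
  x=-1.495: |R|=1.23448 >1
  x=-1.431: |R|=1.15358 >1
Interval (-1.2923, 0).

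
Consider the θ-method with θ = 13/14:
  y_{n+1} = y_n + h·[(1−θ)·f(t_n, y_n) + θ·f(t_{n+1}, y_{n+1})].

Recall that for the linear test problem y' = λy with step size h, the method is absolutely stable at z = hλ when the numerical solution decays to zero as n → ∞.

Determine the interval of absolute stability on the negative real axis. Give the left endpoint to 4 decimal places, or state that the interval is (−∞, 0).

interval (−∞, 0).

Test eqn y'=λy, z=hλ:
  y_{n+1} = y_n + z·[1/14·y_n + 13/14·y_{n+1}] ⇒ (1 − 13/14z)y_{n+1} = (1 + 1/14z)y_n
  ⇒ R(z) = (1 + 1/14z)/(1 − 13/14z).

Boundary: |R(x)|=1, x<0.
x=-1.42: |R|=0.3876
x=-2: |R|=0.3000
x=-10: |R|=0.0278
x=-100: |R|=0.0654
θ=13/14≥1/2 ⇒ |1+1/14x|<|1−13/14x| ∀x<0 ⇒ unbounded interval.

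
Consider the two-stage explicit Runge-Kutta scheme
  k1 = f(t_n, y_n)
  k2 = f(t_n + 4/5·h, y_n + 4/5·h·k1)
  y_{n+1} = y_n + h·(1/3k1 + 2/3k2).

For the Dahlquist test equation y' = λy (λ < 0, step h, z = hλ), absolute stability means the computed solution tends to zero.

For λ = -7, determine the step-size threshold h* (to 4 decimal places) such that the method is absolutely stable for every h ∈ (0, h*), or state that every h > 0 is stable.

On y'=λy, z=hλ:
  k1=λy_n ⇒ h·k1=z·y_n;  k2=λ(1+4/5z)y_n ⇒ h·k2=z(1+4/5z)y_n
  y_{n+1}/y_n = 1 + 1/3z + 2/3z(1+4/5z) = 1 + z + 8/15z²
  R(z) = 1 + z + 8/15z².

Solve |R(x)|<1 on ℝ⁻.
x=-0.62: |R|=0.5850
R=1: x+8/15x²=0 ⇒ x=−15/8=-1.8750; min R=1−1/(4·8/15)=0.5312>−1
Confirm numerically:
  x=-1.524: |R|=0.71471 <1
  x=-1.460: |R|=0.67685 <1
  x=-0.803: |R|=0.54090 <1
  x=-2.274: |R|=1.48391 >1
  x=-2.017: |R|=1.15275 >1
Stable set (-1.8750, 0).

(-1.8750,0); λ=-7 ⇒ h* = (15/8)/7 = 0.2679.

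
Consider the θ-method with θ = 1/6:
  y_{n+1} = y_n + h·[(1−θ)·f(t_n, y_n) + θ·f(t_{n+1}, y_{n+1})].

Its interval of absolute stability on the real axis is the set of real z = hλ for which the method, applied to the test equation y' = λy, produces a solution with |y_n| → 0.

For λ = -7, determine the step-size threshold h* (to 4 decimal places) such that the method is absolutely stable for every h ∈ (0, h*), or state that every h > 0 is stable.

(-3.0000,0); λ=-7 ⇒ h* = (3)/7 = 0.4286.

Set f=λy, z=hλ:
  y_{n+1} = y_n + z·[5/6·y_n + 1/6·y_{n+1}] ⇒ (1 − 1/6z)y_{n+1} = (1 + 5/6z)y_n
  so R(z) = (1 + 5/6z)/(1 − 1/6z).

Find x<0 with |R(x)|<1.
x=-1.36: |R|=0.1087
R=−1: 1+5/6x = −1+1/6x ⇒ -2/3x=2 ⇒ x=2/(-2/3)=-3.0000
Confirm numerically:
  x=-2.550: |R|=0.78947 <1
  x=-2.033: |R|=0.51849 <1
  x=-1.537: |R|=0.22356 <1
  x=-3.546: |R|=1.22879 >1
  x=-3.521: |R|=1.21888 >1
  x=-3.380: |R|=1.16205 >1
Interval (-3.0000, 0).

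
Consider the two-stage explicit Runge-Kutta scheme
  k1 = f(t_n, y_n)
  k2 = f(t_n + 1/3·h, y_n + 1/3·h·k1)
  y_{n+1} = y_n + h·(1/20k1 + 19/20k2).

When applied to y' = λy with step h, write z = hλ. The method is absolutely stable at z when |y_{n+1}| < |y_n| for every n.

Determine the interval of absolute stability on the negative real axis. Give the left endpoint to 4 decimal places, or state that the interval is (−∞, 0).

(-3.1579, 0).

With y'=λy (z=hλ):
  k1=λy_n ⇒ h·k1=z·y_n;  k2=λ(1+1/3z)y_n ⇒ h·k2=z(1+1/3z)y_n
  y_{n+1}/y_n = 1 + 1/20z + 19/20z(1+1/3z) = 1 + z + 19/60z²
  so R(z) = 1 + z + 19/60z².

Need |R(x)|<1, x<0.
x=-0.91: |R|=0.3522
R=1: x+19/60x²=0 ⇒ x=−60/19=-3.1579; min R=1−1/(4·19/60)=0.2105>−1
Confirm numerically:
  x=-3.036: |R|=0.88281 <1
  x=-2.931: |R|=0.78941 <1
  x=-2.037: |R|=0.27697 <1
  x=-3.745: |R|=1.69626 >1
  x=-3.197: |R|=1.03959 >1
  x=-3.190: |R|=1.03243 >1
Stable set (-3.1579, 0).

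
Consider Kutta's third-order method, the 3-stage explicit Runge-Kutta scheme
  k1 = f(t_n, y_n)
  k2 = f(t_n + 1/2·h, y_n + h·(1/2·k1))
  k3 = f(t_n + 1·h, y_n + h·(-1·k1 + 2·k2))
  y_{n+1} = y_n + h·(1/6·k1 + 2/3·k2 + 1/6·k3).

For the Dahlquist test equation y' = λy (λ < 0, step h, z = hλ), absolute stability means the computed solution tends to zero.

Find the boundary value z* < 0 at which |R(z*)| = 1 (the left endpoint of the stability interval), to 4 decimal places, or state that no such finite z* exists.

left endpoint -2.5127.

Set f=λy, z=hλ:
  order 3, 3-stage ⇒ R(z)=1+z+z^2/2+z^3/6
  (e.g. R(-0.88)=0.39362, |R|=0.39362)

Need |R(x)|<1, x<0.
x=-0.88: |R|=0.3936
|R(-1.64)|=0.0304 |R(-1.27)|=0.1951 |R(-0.7)|=0.4878
Bisect:
  x_lo=-3.0341 |R|=2.0864  x_hi=-0.2627 |R|=0.7688
  mid=-1.64842 |R|=0.03632 →hi
  mid=-2.34126 |R|=0.73945 →hi
  mid=-2.68768 |R|=1.31167 →lo
  mid=-2.51447 |R|=1.00284 →lo
  mid=-2.42787 |R|=0.86579 →hi
  mid=-2.47117 |R|=0.93293 →hi
  mid=-2.49282 |R|=0.96754 →hi
  mid=-2.50364 |R|=0.98510 →hi
  mid=-2.50906 |R|=0.99395 →hi
  ...
  [-2.51278,-2.51261] ⇒ x*=-2.5127
Interval (-2.5127, 0).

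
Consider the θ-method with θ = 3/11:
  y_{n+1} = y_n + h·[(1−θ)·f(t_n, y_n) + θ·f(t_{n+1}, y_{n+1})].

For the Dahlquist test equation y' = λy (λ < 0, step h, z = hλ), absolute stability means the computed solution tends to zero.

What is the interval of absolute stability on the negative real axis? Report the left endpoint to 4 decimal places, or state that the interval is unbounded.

(-4.4000, 0).

Set f=λy, z=hλ:
  y_{n+1} = y_n + z·[8/11·y_n + 3/11·y_{n+1}] ⇒ (1 − 3/11z)y_{n+1} = (1 + 8/11z)y_n
  Hence R(z) = (1 + 8/11z)/(1 − 3/11z).

Solve |R(x)|<1 on ℝ⁻.
x=-0.82: |R|=0.3299
R=−1: 1+8/11x = −1+3/11x ⇒ -5/11x=2 ⇒ x=2/(-5/11)=-4.4000
Confirm numerically:
  x=-3.399: |R|=0.76388 <1
  x=-2.881: |R|=0.61335 <1
  x=-2.401: |R|=0.45091 <1
  x=-4.974: |R|=1.11072 >1
  x=-4.525: |R|=1.02543 >1
So |R|<1 on (-4.4000, 0).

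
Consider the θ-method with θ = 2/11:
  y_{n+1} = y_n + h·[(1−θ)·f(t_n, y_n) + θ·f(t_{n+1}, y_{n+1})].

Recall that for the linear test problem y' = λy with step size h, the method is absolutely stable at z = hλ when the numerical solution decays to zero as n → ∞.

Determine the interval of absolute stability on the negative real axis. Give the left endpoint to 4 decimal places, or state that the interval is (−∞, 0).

(-3.1429, 0).

With y'=λy (z=hλ):
  y_{n+1} = y_n + z·[9/11·y_n + 2/11·y_{n+1}] ⇒ (1 − 2/11z)y_{n+1} = (1 + 9/11z)y_n
  ⇒ R(z) = (1 + 9/11z)/(1 − 2/11z).

Need |R(x)|<1, x<0.
x=-0.82: |R|=0.2864
R=−1: 1+9/11x = −1+2/11x ⇒ -7/11x=2 ⇒ x=2/(-7/11)=-3.1429
Confirm numerically:
  x=-3.025: |R|=0.95161 <1
  x=-2.772: |R|=0.84309 <1
  x=-2.644: |R|=0.78561 <1
  x=-3.633: |R|=1.18784 >1
  x=-3.332: |R|=1.07495 >1
So |R|<1 on (-3.1429, 0).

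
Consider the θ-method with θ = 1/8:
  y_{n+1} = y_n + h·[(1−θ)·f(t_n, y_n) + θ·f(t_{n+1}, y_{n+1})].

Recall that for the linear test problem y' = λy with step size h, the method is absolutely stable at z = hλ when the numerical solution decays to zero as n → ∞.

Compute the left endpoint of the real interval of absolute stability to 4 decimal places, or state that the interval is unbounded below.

z* = -2.6667.

With y'=λy (z=hλ):
  y_{n+1} = y_n + z·[7/8·y_n + 1/8·y_{n+1}] ⇒ (1 − 1/8z)y_{n+1} = (1 + 7/8z)y_n
  so R(z) = (1 + 7/8z)/(1 − 1/8z).

Boundary: |R(x)|=1, x<0.
x=-1.14: |R|=0.0022
R=−1: 1+7/8x = −1+1/8x ⇒ -3/4x=2 ⇒ x=2/(-3/4)=-2.6667
Confirm numerically:
  x=-2.378: |R|=0.83311 <1
  x=-1.816: |R|=0.48003 <1
  x=-1.796: |R|=0.46672 <1
  x=-1.744: |R|=0.43186 <1
  x=-3.242: |R|=1.30706 >1
  x=-2.804: |R|=1.07627 >1
  x=-2.706: |R|=1.02204 >1
Stable set (-2.6667, 0).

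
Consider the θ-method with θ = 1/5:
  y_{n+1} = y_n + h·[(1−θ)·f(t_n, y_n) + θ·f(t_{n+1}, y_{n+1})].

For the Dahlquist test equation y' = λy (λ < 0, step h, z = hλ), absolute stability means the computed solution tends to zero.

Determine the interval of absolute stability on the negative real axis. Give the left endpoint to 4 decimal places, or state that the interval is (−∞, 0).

(-3.3333, 0).

Set f=λy, z=hλ:
  y_{n+1} = y_n + z·[4/5·y_n + 1/5·y_{n+1}] ⇒ (1 − 1/5z)y_{n+1} = (1 + 4/5z)y_n
  Hence R(z) = (1 + 4/5z)/(1 − 1/5z).

Boundary: |R(x)|=1, x<0.
x=-1.63: |R|=0.2293
R=−1: 1+4/5x = −1+1/5x ⇒ -3/5x=2 ⇒ x=2/(-3/5)=-3.3333
Confirm numerically:
  x=-3.284: |R|=0.98213 <1
  x=-2.085: |R|=0.47142 <1
  x=-1.544: |R|=0.17971 <1
  x=-3.625: |R|=1.10145 >1
  x=-3.493: |R|=1.05640 >1
  x=-3.429: |R|=1.03405 >1
So |R|<1 on (-3.3333, 0).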